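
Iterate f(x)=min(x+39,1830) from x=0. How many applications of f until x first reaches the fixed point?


Step 1: x=0, cap=1830, increment=39
Step 2: x grows by 39 each step until capped at 1830; fixed point is x=1830
Step 3: iterations = ceil(1830/39) = 47

47


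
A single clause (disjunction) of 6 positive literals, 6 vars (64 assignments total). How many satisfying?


Step 1: Total=2^6=64
Step 2: Unsat when all 6 false: 2^0=1
Step 3: Sat=64-1=63

63


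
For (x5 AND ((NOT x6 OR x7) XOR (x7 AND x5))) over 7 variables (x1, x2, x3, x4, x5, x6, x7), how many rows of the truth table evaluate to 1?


Formula: (x5 AND ((NOT x6 OR x7) XOR (x7 AND x5))) over 7 vars (128 rows)
Evaluate each row (x1, x2, x3, x4, x5, x6, x7 as bits, MSB first):
  row 0 [0000000]: (0 AND ((NOT 0 OR 0) XOR (0 AND 0))) -> 0
  row 1 [0000001]: (0 AND ((NOT 0 OR 1) XOR (1 AND 0))) -> 0
  row 2 [0000010]: (0 AND ((NOT 1 OR 0) XOR (0 AND 0))) -> 0
  row 3 [0000011]: (0 AND ((NOT 1 OR 1) XOR (1 AND 0))) -> 0
  row 4 [0000100]: (1 AND ((NOT 0 OR 0) XOR (0 AND 1))) -> 1
  (every remaining row is evaluated the same way; all 128 results are listed next)
Full result column, 8 rows per line (x1,x2,x3,x4 fixed per line; x5,x6,x7 runs 000..111 left to right):
  rows 0-7 [x1,x2,x3,x4=0000]: 00001000  (ones: 1)
  rows 8-15 [x1,x2,x3,x4=0001]: 00001000  (ones: 1)
  rows 16-23 [x1,x2,x3,x4=0010]: 00001000  (ones: 1)
  rows 24-31 [x1,x2,x3,x4=0011]: 00001000  (ones: 1)
  rows 32-39 [x1,x2,x3,x4=0100]: 00001000  (ones: 1)
  rows 40-47 [x1,x2,x3,x4=0101]: 00001000  (ones: 1)
  rows 48-55 [x1,x2,x3,x4=0110]: 00001000  (ones: 1)
  rows 56-63 [x1,x2,x3,x4=0111]: 00001000  (ones: 1)
  rows 64-71 [x1,x2,x3,x4=1000]: 00001000  (ones: 1)
  rows 72-79 [x1,x2,x3,x4=1001]: 00001000  (ones: 1)
  rows 80-87 [x1,x2,x3,x4=1010]: 00001000  (ones: 1)
  rows 88-95 [x1,x2,x3,x4=1011]: 00001000  (ones: 1)
  rows 96-103 [x1,x2,x3,x4=1100]: 00001000  (ones: 1)
  rows 104-111 [x1,x2,x3,x4=1101]: 00001000  (ones: 1)
  rows 112-119 [x1,x2,x3,x4=1110]: 00001000  (ones: 1)
  rows 120-127 [x1,x2,x3,x4=1111]: 00001000  (ones: 1)
Count of 1-rows = 1+1+1+1+1+1+1+1+1+1+1+1+1+1+1+1 = 16

16


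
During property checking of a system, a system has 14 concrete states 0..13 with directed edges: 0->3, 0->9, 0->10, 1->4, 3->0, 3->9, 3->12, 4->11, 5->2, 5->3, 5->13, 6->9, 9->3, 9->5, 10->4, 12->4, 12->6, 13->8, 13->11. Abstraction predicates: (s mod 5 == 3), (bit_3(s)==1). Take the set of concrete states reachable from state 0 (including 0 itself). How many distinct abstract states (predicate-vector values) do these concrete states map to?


BFS from 0:
Concrete reachable: {0, 2, 3, 4, 5, 6, 8, 9, 10, 11, 12, 13}
Abstract via predicates (s mod 5 == 3), (bit_3(s)==1):
  (0,0) <- {0, 2, 4, 5, 6}
  (0,1) <- {9, 10, 11, 12}
  (1,0) <- {3}
  (1,1) <- {8, 13}
Distinct abstract states = 4

4


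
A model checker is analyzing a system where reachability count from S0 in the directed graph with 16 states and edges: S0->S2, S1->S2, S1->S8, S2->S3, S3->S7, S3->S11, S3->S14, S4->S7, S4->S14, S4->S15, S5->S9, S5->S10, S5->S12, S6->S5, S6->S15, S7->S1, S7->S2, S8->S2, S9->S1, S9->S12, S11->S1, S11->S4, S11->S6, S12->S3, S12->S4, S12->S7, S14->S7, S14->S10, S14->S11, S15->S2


BFS from S0:
  layer 0: {S0}
  layer 1: {S2}
  layer 2: {S3}
  layer 3: {S7, S11, S14}
  layer 4: {S1, S4, S6, S10}
  layer 5: {S5, S8, S15}
  layer 6: {S9, S12}
Reachable set: {S0, S1, S2, S3, S4, S5, S6, S7, S8, S9, S10, S11, S12, S14, S15}
Count = 15

15


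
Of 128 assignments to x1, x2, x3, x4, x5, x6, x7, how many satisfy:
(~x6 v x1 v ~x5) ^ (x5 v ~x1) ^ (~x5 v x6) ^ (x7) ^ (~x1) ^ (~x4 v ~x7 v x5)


CNF with 6 clauses over 7 vars (128 assignments).
An assignment satisfies CNF iff every clause has >=1 true literal.
Check each row (bits = x1,x2,x3,x4,x5,x6,x7; clause T/F shown):
  row 0 [0000000]: clauses=TTTFTT -> 0
  row 1 [0000001]: clauses=TTTTTT -> 1
  row 2 [0000010]: clauses=TTTFTT -> 0
  row 3 [0000011]: clauses=TTTTTT -> 1
  row 4 [0000100]: clauses=TTFFTT -> 0
  (every remaining row is evaluated the same way; all 128 results are listed next)
Full result column, 8 rows per line (x1,x2,x3,x4 fixed per line; x5,x6,x7 runs 000..111 left to right):
  rows 0-7 [x1,x2,x3,x4=0000]: 01010000  (ones: 2)
  rows 8-15 [x1,x2,x3,x4=0001]: 00000000  (ones: 0)
  rows 16-23 [x1,x2,x3,x4=0010]: 01010000  (ones: 2)
  rows 24-31 [x1,x2,x3,x4=0011]: 00000000  (ones: 0)
  rows 32-39 [x1,x2,x3,x4=0100]: 01010000  (ones: 2)
  rows 40-47 [x1,x2,x3,x4=0101]: 00000000  (ones: 0)
  rows 48-55 [x1,x2,x3,x4=0110]: 01010000  (ones: 2)
  rows 56-63 [x1,x2,x3,x4=0111]: 00000000  (ones: 0)
  rows 64-71 [x1,x2,x3,x4=1000]: 00000000  (ones: 0)
  rows 72-79 [x1,x2,x3,x4=1001]: 00000000  (ones: 0)
  rows 80-87 [x1,x2,x3,x4=1010]: 00000000  (ones: 0)
  rows 88-95 [x1,x2,x3,x4=1011]: 00000000  (ones: 0)
  rows 96-103 [x1,x2,x3,x4=1100]: 00000000  (ones: 0)
  rows 104-111 [x1,x2,x3,x4=1101]: 00000000  (ones: 0)
  rows 112-119 [x1,x2,x3,x4=1110]: 00000000  (ones: 0)
  rows 120-127 [x1,x2,x3,x4=1111]: 00000000  (ones: 0)
Satisfying assignments = 2+0+2+0+2+0+2+0+0+0+0+0+0+0+0+0 = 8

8


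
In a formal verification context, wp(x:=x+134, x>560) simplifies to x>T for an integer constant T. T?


Formula: wp(x:=E, P) = P[E/x] (substitute E for x in postcondition)
Step 1: Postcondition: x>560
Step 2: Substitute x+134 for x: x+134>560
Step 3: Solve for x: x > 560-134 = 426

426


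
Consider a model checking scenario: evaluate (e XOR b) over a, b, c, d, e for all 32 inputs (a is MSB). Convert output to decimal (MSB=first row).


Formula: (e XOR b) over a, b, c, d, e (32 rows)
Evaluate each row (bits = a,b,c,d,e, MSB first):
  row 0 [00000]: (0 XOR 0) -> 0
  row 1 [00001]: (1 XOR 0) -> 1
  row 2 [00010]: (0 XOR 0) -> 0
  row 3 [00011]: (1 XOR 0) -> 1
  row 4 [00100]: (0 XOR 0) -> 0
  row 5 [00101]: (1 XOR 0) -> 1
  row 6 [00110]: (0 XOR 0) -> 0
  row 7 [00111]: (1 XOR 0) -> 1
  row 8 [01000]: (0 XOR 1) -> 1
  row 9 [01001]: (1 XOR 1) -> 0
  row 10 [01010]: (0 XOR 1) -> 1
  row 11 [01011]: (1 XOR 1) -> 0
  row 12 [01100]: (0 XOR 1) -> 1
  row 13 [01101]: (1 XOR 1) -> 0
  row 14 [01110]: (0 XOR 1) -> 1
  row 15 [01111]: (1 XOR 1) -> 0
  row 16 [10000]: (0 XOR 0) -> 0
  row 17 [10001]: (1 XOR 0) -> 1
  row 18 [10010]: (0 XOR 0) -> 0
  row 19 [10011]: (1 XOR 0) -> 1
  row 20 [10100]: (0 XOR 0) -> 0
  row 21 [10101]: (1 XOR 0) -> 1
  row 22 [10110]: (0 XOR 0) -> 0
  row 23 [10111]: (1 XOR 0) -> 1
  row 24 [11000]: (0 XOR 1) -> 1
  row 25 [11001]: (1 XOR 1) -> 0
  row 26 [11010]: (0 XOR 1) -> 1
  row 27 [11011]: (1 XOR 1) -> 0
  row 28 [11100]: (0 XOR 1) -> 1
  row 29 [11101]: (1 XOR 1) -> 0
  row 30 [11110]: (0 XOR 1) -> 1
  row 31 [11111]: (1 XOR 1) -> 0
Full result column, 4 rows per line (a,b,c fixed per line; d,e runs 00..11 left to right):
  rows 0-3 [a,b,c=000]: 0101  = hex 5
  rows 4-7 [a,b,c=001]: 0101  = hex 5
  rows 8-11 [a,b,c=010]: 1010  = hex A
  rows 12-15 [a,b,c=011]: 1010  = hex A
  rows 16-19 [a,b,c=100]: 0101  = hex 5
  rows 20-23 [a,b,c=101]: 0101  = hex 5
  rows 24-27 [a,b,c=110]: 1010  = hex A
  rows 28-31 [a,b,c=111]: 1010  = hex A
Output column (row 0 .. row 31) = 01010101101010100101010110101010
Output column grouped in 4s = 0101 0101 1010 1010 0101 0101 1010 1010 = 0x55AA55AA
Convert to decimal digit by digit (value = value*16 + digit):
  5 -> 5
  5*16 + 5 = 85
  85*16 + 10 (A) = 1370
  1370*16 + 10 (A) = 21930
  21930*16 + 5 = 350885
  350885*16 + 5 = 5614165
  5614165*16 + 10 (A) = 89826650
  89826650*16 + 10 (A) = 1437226410
Decimal = 1437226410

1437226410


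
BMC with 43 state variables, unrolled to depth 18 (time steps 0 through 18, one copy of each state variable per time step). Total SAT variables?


BMC unrolls to depth k, creating one copy of each state var for steps 0..k.
Step count = 18 + 1 = 19 (steps 0 through 18)
Vars per step = 43
Total = 43 * 19 = 817

817


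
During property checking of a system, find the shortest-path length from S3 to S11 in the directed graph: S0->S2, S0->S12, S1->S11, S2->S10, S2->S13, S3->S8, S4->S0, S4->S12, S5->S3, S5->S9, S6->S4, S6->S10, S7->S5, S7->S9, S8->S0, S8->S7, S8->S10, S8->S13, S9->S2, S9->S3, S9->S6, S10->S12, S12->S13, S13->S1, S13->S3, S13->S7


BFS layer-by-layer from S3:
  dist 0: {S3}
  dist 1: {S8}
  dist 2: {S0, S7, S10, S13}
  dist 3: {S1, S2, S5, S9, S12}
  dist 4: {S6, S11}
  -> S11 reached at distance 4
Shortest path length = 4

4


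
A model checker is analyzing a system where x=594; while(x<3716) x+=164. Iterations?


Step 1: x goes from 594 toward 3716 by 164; the body runs while x<3716, so iterations = ceil((bound-start)/step)
Step 2: Distance=3122
Step 3: ceil(3122/164)=20

20


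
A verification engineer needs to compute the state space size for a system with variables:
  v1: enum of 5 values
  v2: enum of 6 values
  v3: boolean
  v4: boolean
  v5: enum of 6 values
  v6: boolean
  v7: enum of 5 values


State space = product of domain sizes of all variables.
Domain sizes:
  v1 (enum of 5 values): 5
  v2 (enum of 6 values): 6
  v3 (boolean): 2
  v4 (boolean): 2
  v5 (enum of 6 values): 6
  v6 (boolean): 2
  v7 (enum of 5 values): 5
Product = 5 * 6 * 2 * 2 * 6 * 2 * 5 = 7200

7200


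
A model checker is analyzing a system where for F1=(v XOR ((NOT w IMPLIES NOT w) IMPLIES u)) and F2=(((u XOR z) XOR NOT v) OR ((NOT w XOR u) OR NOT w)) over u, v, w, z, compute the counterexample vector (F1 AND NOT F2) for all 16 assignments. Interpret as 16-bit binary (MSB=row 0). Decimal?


F1 = (v XOR ((NOT w IMPLIES NOT w) IMPLIES u))
F2 = (((u XOR z) XOR NOT v) OR ((NOT w XOR u) OR NOT w))
Counterexample to F1=>F2 is where F1=1 and F2=0.
Evaluate each row (bits = u,v,w,z, MSB first):
  row 0 [0000]: F1=0 F2=1 -> F1&~F2 -> 0
  row 1 [0001]: F1=0 F2=1 -> F1&~F2 -> 0
  row 2 [0010]: F1=0 F2=1 -> F1&~F2 -> 0
  row 3 [0011]: F1=0 F2=0 -> F1&~F2 -> 0
  row 4 [0100]: F1=1 F2=1 -> F1&~F2 -> 0
  row 5 [0101]: F1=1 F2=1 -> F1&~F2 -> 0
  row 6 [0110]: F1=1 F2=0 -> F1&~F2 -> 1
  row 7 [0111]: F1=1 F2=1 -> F1&~F2 -> 0
  row 8 [1000]: F1=1 F2=1 -> F1&~F2 -> 0
  row 9 [1001]: F1=1 F2=1 -> F1&~F2 -> 0
  row 10 [1010]: F1=1 F2=1 -> F1&~F2 -> 0
  row 11 [1011]: F1=1 F2=1 -> F1&~F2 -> 0
  row 12 [1100]: F1=0 F2=1 -> F1&~F2 -> 0
  row 13 [1101]: F1=0 F2=1 -> F1&~F2 -> 0
  row 14 [1110]: F1=0 F2=1 -> F1&~F2 -> 0
  row 15 [1111]: F1=0 F2=1 -> F1&~F2 -> 0
Full result column, 4 rows per line (u,v fixed per line; w,z runs 00..11 left to right):
  rows 0-3 [u,v=00]: 0000  = hex 0
  rows 4-7 [u,v=01]: 0010  = hex 2
  rows 8-11 [u,v=10]: 0000  = hex 0
  rows 12-15 [u,v=11]: 0000  = hex 0
Counterexample vector (row 0 .. row 15) = 0000001000000000
Output column grouped in 4s = 0000 0010 0000 0000 = 0x0200
Convert to decimal digit by digit (value = value*16 + digit):
  0 -> 0
  0*16 + 2 = 2
  2*16 + 0 = 32
  32*16 + 0 = 512
Decimal = 512

512


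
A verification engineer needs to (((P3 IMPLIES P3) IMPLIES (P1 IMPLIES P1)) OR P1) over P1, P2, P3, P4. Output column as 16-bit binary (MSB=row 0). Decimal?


Formula: (((P3 IMPLIES P3) IMPLIES (P1 IMPLIES P1)) OR P1) over P1, P2, P3, P4 (16 rows)
Evaluate each row (bits = P1,P2,P3,P4, MSB first):
  row 0 [0000]: (((0 IMPLIES 0) IMPLIES (0 IMPLIES 0)) OR 0) -> 1
  row 1 [0001]: (((0 IMPLIES 0) IMPLIES (0 IMPLIES 0)) OR 0) -> 1
  row 2 [0010]: (((1 IMPLIES 1) IMPLIES (0 IMPLIES 0)) OR 0) -> 1
  row 3 [0011]: (((1 IMPLIES 1) IMPLIES (0 IMPLIES 0)) OR 0) -> 1
  row 4 [0100]: (((0 IMPLIES 0) IMPLIES (0 IMPLIES 0)) OR 0) -> 1
  row 5 [0101]: (((0 IMPLIES 0) IMPLIES (0 IMPLIES 0)) OR 0) -> 1
  row 6 [0110]: (((1 IMPLIES 1) IMPLIES (0 IMPLIES 0)) OR 0) -> 1
  row 7 [0111]: (((1 IMPLIES 1) IMPLIES (0 IMPLIES 0)) OR 0) -> 1
  row 8 [1000]: (((0 IMPLIES 0) IMPLIES (1 IMPLIES 1)) OR 1) -> 1
  row 9 [1001]: (((0 IMPLIES 0) IMPLIES (1 IMPLIES 1)) OR 1) -> 1
  row 10 [1010]: (((1 IMPLIES 1) IMPLIES (1 IMPLIES 1)) OR 1) -> 1
  row 11 [1011]: (((1 IMPLIES 1) IMPLIES (1 IMPLIES 1)) OR 1) -> 1
  row 12 [1100]: (((0 IMPLIES 0) IMPLIES (1 IMPLIES 1)) OR 1) -> 1
  row 13 [1101]: (((0 IMPLIES 0) IMPLIES (1 IMPLIES 1)) OR 1) -> 1
  row 14 [1110]: (((1 IMPLIES 1) IMPLIES (1 IMPLIES 1)) OR 1) -> 1
  row 15 [1111]: (((1 IMPLIES 1) IMPLIES (1 IMPLIES 1)) OR 1) -> 1
Full result column, 4 rows per line (P1,P2 fixed per line; P3,P4 runs 00..11 left to right):
  rows 0-3 [P1,P2=00]: 1111  = hex F
  rows 4-7 [P1,P2=01]: 1111  = hex F
  rows 8-11 [P1,P2=10]: 1111  = hex F
  rows 12-15 [P1,P2=11]: 1111  = hex F
Output column (row 0 .. row 15) = 1111111111111111
Output column grouped in 4s = 1111 1111 1111 1111 = 0xFFFF
Convert to decimal digit by digit (value = value*16 + digit):
  F -> 15
  15*16 + 15 (F) = 255
  255*16 + 15 (F) = 4095
  4095*16 + 15 (F) = 65535
Decimal = 65535

65535


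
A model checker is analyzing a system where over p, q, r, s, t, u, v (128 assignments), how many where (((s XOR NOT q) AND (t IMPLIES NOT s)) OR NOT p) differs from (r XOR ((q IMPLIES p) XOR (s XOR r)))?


F1 = (((s XOR NOT q) AND (t IMPLIES NOT s)) OR NOT p)
F2 = (r XOR ((q IMPLIES p) XOR (s XOR r)))
Evaluate both on each of 128 rows (bits = p,q,r,s,t,u,v):
  row 0 [0000000]: F1=1 F2=1 -> 0
  row 1 [0000001]: F1=1 F2=1 -> 0
  row 2 [0000010]: F1=1 F2=1 -> 0
  row 3 [0000011]: F1=1 F2=1 -> 0
  row 4 [0000100]: F1=1 F2=1 -> 0
  (every remaining row is evaluated the same way; all 128 results are listed next)
Full result column, 8 rows per line (p,q,r,s fixed per line; t,u,v runs 000..111 left to right):
  rows 0-7 [p,q,r,s=0000]: 00000000  (ones: 0)
  rows 8-15 [p,q,r,s=0001]: 11111111  (ones: 8)
  rows 16-23 [p,q,r,s=0010]: 00000000  (ones: 0)
  rows 24-31 [p,q,r,s=0011]: 11111111  (ones: 8)
  rows 32-39 [p,q,r,s=0100]: 11111111  (ones: 8)
  rows 40-47 [p,q,r,s=0101]: 00000000  (ones: 0)
  rows 48-55 [p,q,r,s=0110]: 11111111  (ones: 8)
  rows 56-63 [p,q,r,s=0111]: 00000000  (ones: 0)
  rows 64-71 [p,q,r,s=1000]: 00000000  (ones: 0)
  rows 72-79 [p,q,r,s=1001]: 00000000  (ones: 0)
  rows 80-87 [p,q,r,s=1010]: 00000000  (ones: 0)
  rows 88-95 [p,q,r,s=1011]: 00000000  (ones: 0)
  rows 96-103 [p,q,r,s=1100]: 11111111  (ones: 8)
  rows 104-111 [p,q,r,s=1101]: 11110000  (ones: 4)
  rows 112-119 [p,q,r,s=1110]: 11111111  (ones: 8)
  rows 120-127 [p,q,r,s=1111]: 11110000  (ones: 4)
Disagreements = 0+8+0+8+8+0+8+0+0+0+0+0+8+4+8+4 = 56

56


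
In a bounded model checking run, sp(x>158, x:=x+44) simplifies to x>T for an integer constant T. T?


Formula: sp(P, x:=E) = exists old_x. (x = E[old_x/x]) AND P[old_x/x] (old_x is the value of x before the assignment; eliminate old_x by solving x = E[old_x/x] for old_x)
Step 1: Precondition P: x>158, i.e. old_x > 158
Step 2: Assignment gives x = old_x + 44, so old_x = x - 44
Step 3: Substitute into P: x - 44 > 158
Step 4: Simplify: x > 158+44 = 202

202


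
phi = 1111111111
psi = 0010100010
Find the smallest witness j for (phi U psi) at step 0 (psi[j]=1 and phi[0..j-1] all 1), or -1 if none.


(phi U psi) at 0: need smallest j with psi[j]=1 and phi[i]=1 for all i in [0,j).
Scan from step 0:
  step 0: phi=1, psi=0 -> continue
  step 1: phi=1, psi=0 -> continue
  step 2: psi=1 and phi held for [0,2) -> witness found
Witness step = 2

2


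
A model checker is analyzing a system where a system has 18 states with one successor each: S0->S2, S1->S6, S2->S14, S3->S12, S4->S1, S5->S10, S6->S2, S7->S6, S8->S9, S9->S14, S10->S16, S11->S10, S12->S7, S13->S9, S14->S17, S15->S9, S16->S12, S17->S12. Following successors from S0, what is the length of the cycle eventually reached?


Trace from S0 until a state repeats:
  S0 -> S2 -> S14 -> S17 -> S12 -> S7 -> S6 -> S2
S2 first seen at step 1, revisited at step 7.
Cycle length = 7 - 1 = 6

6


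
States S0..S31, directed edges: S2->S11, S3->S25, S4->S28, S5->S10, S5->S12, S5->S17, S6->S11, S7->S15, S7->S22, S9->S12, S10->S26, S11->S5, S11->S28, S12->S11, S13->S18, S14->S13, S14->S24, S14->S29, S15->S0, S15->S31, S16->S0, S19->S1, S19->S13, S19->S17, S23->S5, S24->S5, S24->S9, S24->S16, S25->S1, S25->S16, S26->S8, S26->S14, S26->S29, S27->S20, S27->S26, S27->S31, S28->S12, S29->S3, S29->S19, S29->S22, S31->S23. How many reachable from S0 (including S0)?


BFS from S0:
  layer 0: {S0}
Reachable set: {S0}
Count = 1

1


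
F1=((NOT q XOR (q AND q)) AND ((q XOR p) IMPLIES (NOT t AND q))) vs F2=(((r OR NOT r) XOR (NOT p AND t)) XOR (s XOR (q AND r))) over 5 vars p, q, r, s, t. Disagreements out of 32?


F1 = ((NOT q XOR (q AND q)) AND ((q XOR p) IMPLIES (NOT t AND q)))
F2 = (((r OR NOT r) XOR (NOT p AND t)) XOR (s XOR (q AND r)))
Evaluate both on each of 32 rows (bits = p,q,r,s,t):
  row 0 [00000]: F1=1 F2=1 -> 0
  row 1 [00001]: F1=1 F2=0 (differ) -> 1
  row 2 [00010]: F1=1 F2=0 (differ) -> 1
  row 3 [00011]: F1=1 F2=1 -> 0
  row 4 [00100]: F1=1 F2=1 -> 0
  row 5 [00101]: F1=1 F2=0 (differ) -> 1
  row 6 [00110]: F1=1 F2=0 (differ) -> 1
  row 7 [00111]: F1=1 F2=1 -> 0
  row 8 [01000]: F1=1 F2=1 -> 0
  row 9 [01001]: F1=0 F2=0 -> 0
  row 10 [01010]: F1=1 F2=0 (differ) -> 1
  row 11 [01011]: F1=0 F2=1 (differ) -> 1
  row 12 [01100]: F1=1 F2=0 (differ) -> 1
  row 13 [01101]: F1=0 F2=1 (differ) -> 1
  row 14 [01110]: F1=1 F2=1 -> 0
  row 15 [01111]: F1=0 F2=0 -> 0
  row 16 [10000]: F1=0 F2=1 (differ) -> 1
  row 17 [10001]: F1=0 F2=1 (differ) -> 1
  row 18 [10010]: F1=0 F2=0 -> 0
  row 19 [10011]: F1=0 F2=0 -> 0
  row 20 [10100]: F1=0 F2=1 (differ) -> 1
  row 21 [10101]: F1=0 F2=1 (differ) -> 1
  row 22 [10110]: F1=0 F2=0 -> 0
  row 23 [10111]: F1=0 F2=0 -> 0
  row 24 [11000]: F1=1 F2=1 -> 0
  row 25 [11001]: F1=1 F2=1 -> 0
  row 26 [11010]: F1=1 F2=0 (differ) -> 1
  row 27 [11011]: F1=1 F2=0 (differ) -> 1
  row 28 [11100]: F1=1 F2=0 (differ) -> 1
  row 29 [11101]: F1=1 F2=0 (differ) -> 1
  row 30 [11110]: F1=1 F2=1 -> 0
  row 31 [11111]: F1=1 F2=1 -> 0
Full result column, 8 rows per line (p,q fixed per line; r,s,t runs 000..111 left to right):
  rows 0-7 [p,q=00]: 01100110  (ones: 4)
  rows 8-15 [p,q=01]: 00111100  (ones: 4)
  rows 16-23 [p,q=10]: 11001100  (ones: 4)
  rows 24-31 [p,q=11]: 00111100  (ones: 4)
Disagreements = 4+4+4+4 = 16

16


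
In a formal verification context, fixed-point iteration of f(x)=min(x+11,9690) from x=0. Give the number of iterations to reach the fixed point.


Step 1: x=0, cap=9690, increment=11
Step 2: x grows by 11 each step until capped at 9690; fixed point is x=9690
Step 3: iterations = ceil(9690/11) = 881

881


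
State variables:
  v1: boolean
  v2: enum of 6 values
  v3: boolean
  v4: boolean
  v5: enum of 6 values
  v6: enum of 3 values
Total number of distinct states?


State space = product of domain sizes of all variables.
Domain sizes:
  v1 (boolean): 2
  v2 (enum of 6 values): 6
  v3 (boolean): 2
  v4 (boolean): 2
  v5 (enum of 6 values): 6
  v6 (enum of 3 values): 3
Product = 2 * 6 * 2 * 2 * 6 * 3 = 864

864


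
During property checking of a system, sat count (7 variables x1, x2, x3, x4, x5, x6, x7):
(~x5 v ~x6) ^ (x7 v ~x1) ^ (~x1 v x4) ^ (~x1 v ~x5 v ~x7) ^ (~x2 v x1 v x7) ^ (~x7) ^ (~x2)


CNF with 7 clauses over 7 vars (128 assignments).
An assignment satisfies CNF iff every clause has >=1 true literal.
Check each row (bits = x1,x2,x3,x4,x5,x6,x7; clause T/F shown):
  row 0 [0000000]: clauses=TTTTTTT -> 1
  row 1 [0000001]: clauses=TTTTTFT -> 0
  row 2 [0000010]: clauses=TTTTTTT -> 1
  row 3 [0000011]: clauses=TTTTTFT -> 0
  row 4 [0000100]: clauses=TTTTTTT -> 1
  (every remaining row is evaluated the same way; all 128 results are listed next)
Full result column, 8 rows per line (x1,x2,x3,x4 fixed per line; x5,x6,x7 runs 000..111 left to right):
  rows 0-7 [x1,x2,x3,x4=0000]: 10101000  (ones: 3)
  rows 8-15 [x1,x2,x3,x4=0001]: 10101000  (ones: 3)
  rows 16-23 [x1,x2,x3,x4=0010]: 10101000  (ones: 3)
  rows 24-31 [x1,x2,x3,x4=0011]: 10101000  (ones: 3)
  rows 32-39 [x1,x2,x3,x4=0100]: 00000000  (ones: 0)
  rows 40-47 [x1,x2,x3,x4=0101]: 00000000  (ones: 0)
  rows 48-55 [x1,x2,x3,x4=0110]: 00000000  (ones: 0)
  rows 56-63 [x1,x2,x3,x4=0111]: 00000000  (ones: 0)
  rows 64-71 [x1,x2,x3,x4=1000]: 00000000  (ones: 0)
  rows 72-79 [x1,x2,x3,x4=1001]: 00000000  (ones: 0)
  rows 80-87 [x1,x2,x3,x4=1010]: 00000000  (ones: 0)
  rows 88-95 [x1,x2,x3,x4=1011]: 00000000  (ones: 0)
  rows 96-103 [x1,x2,x3,x4=1100]: 00000000  (ones: 0)
  rows 104-111 [x1,x2,x3,x4=1101]: 00000000  (ones: 0)
  rows 112-119 [x1,x2,x3,x4=1110]: 00000000  (ones: 0)
  rows 120-127 [x1,x2,x3,x4=1111]: 00000000  (ones: 0)
Satisfying assignments = 3+3+3+3+0+0+0+0+0+0+0+0+0+0+0+0 = 12

12


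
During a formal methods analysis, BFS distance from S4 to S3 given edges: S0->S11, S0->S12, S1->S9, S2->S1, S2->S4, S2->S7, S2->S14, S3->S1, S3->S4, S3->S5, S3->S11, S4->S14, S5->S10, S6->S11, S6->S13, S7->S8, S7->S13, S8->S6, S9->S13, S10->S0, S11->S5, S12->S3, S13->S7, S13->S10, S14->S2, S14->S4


BFS layer-by-layer from S4:
  dist 0: {S4}
  dist 1: {S14}
  dist 2: {S2}
  dist 3: {S1, S7}
  dist 4: {S8, S9, S13}
  dist 5: {S6, S10}
  dist 6: {S0, S11}
  dist 7: {S5, S12}
  dist 8: {S3}
  -> S3 reached at distance 8
Shortest path length = 8

8


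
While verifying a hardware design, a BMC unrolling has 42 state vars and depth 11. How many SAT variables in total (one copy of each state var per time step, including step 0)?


BMC unrolls to depth k, creating one copy of each state var for steps 0..k.
Step count = 11 + 1 = 12 (steps 0 through 11)
Vars per step = 42
Total = 42 * 12 = 504

504


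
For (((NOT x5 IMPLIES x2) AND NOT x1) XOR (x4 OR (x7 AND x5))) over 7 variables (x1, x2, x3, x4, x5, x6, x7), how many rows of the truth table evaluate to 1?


Formula: (((NOT x5 IMPLIES x2) AND NOT x1) XOR (x4 OR (x7 AND x5))) over 7 vars (128 rows)
Evaluate each row (x1, x2, x3, x4, x5, x6, x7 as bits, MSB first):
  row 0 [0000000]: (((NOT 0 IMPLIES 0) AND NOT 0) XOR (0 OR (0 AND 0))) -> 0
  row 1 [0000001]: (((NOT 0 IMPLIES 0) AND NOT 0) XOR (0 OR (1 AND 0))) -> 0
  row 2 [0000010]: (((NOT 0 IMPLIES 0) AND NOT 0) XOR (0 OR (0 AND 0))) -> 0
  row 3 [0000011]: (((NOT 0 IMPLIES 0) AND NOT 0) XOR (0 OR (1 AND 0))) -> 0
  row 4 [0000100]: (((NOT 1 IMPLIES 0) AND NOT 0) XOR (0 OR (0 AND 1))) -> 1
  (every remaining row is evaluated the same way; all 128 results are listed next)
Full result column, 8 rows per line (x1,x2,x3,x4 fixed per line; x5,x6,x7 runs 000..111 left to right):
  rows 0-7 [x1,x2,x3,x4=0000]: 00001010  (ones: 2)
  rows 8-15 [x1,x2,x3,x4=0001]: 11110000  (ones: 4)
  rows 16-23 [x1,x2,x3,x4=0010]: 00001010  (ones: 2)
  rows 24-31 [x1,x2,x3,x4=0011]: 11110000  (ones: 4)
  rows 32-39 [x1,x2,x3,x4=0100]: 11111010  (ones: 6)
  rows 40-47 [x1,x2,x3,x4=0101]: 00000000  (ones: 0)
  rows 48-55 [x1,x2,x3,x4=0110]: 11111010  (ones: 6)
  rows 56-63 [x1,x2,x3,x4=0111]: 00000000  (ones: 0)
  rows 64-71 [x1,x2,x3,x4=1000]: 00000101  (ones: 2)
  rows 72-79 [x1,x2,x3,x4=1001]: 11111111  (ones: 8)
  rows 80-87 [x1,x2,x3,x4=1010]: 00000101  (ones: 2)
  rows 88-95 [x1,x2,x3,x4=1011]: 11111111  (ones: 8)
  rows 96-103 [x1,x2,x3,x4=1100]: 00000101  (ones: 2)
  rows 104-111 [x1,x2,x3,x4=1101]: 11111111  (ones: 8)
  rows 112-119 [x1,x2,x3,x4=1110]: 00000101  (ones: 2)
  rows 120-127 [x1,x2,x3,x4=1111]: 11111111  (ones: 8)
Count of 1-rows = 2+4+2+4+6+0+6+0+2+8+2+8+2+8+2+8 = 64

64


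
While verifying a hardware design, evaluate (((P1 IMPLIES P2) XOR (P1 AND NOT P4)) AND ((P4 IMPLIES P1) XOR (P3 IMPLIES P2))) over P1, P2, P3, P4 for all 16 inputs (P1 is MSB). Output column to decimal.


Formula: (((P1 IMPLIES P2) XOR (P1 AND NOT P4)) AND ((P4 IMPLIES P1) XOR (P3 IMPLIES P2))) over P1, P2, P3, P4 (16 rows)
Evaluate each row (bits = P1,P2,P3,P4, MSB first):
  row 0 [0000]: (((0 IMPLIES 0) XOR (0 AND NOT 0)) AND ((0 IMPLIES 0) XOR (0 IMPLIES 0))) -> 0
  row 1 [0001]: (((0 IMPLIES 0) XOR (0 AND NOT 1)) AND ((1 IMPLIES 0) XOR (0 IMPLIES 0))) -> 1
  row 2 [0010]: (((0 IMPLIES 0) XOR (0 AND NOT 0)) AND ((0 IMPLIES 0) XOR (1 IMPLIES 0))) -> 1
  row 3 [0011]: (((0 IMPLIES 0) XOR (0 AND NOT 1)) AND ((1 IMPLIES 0) XOR (1 IMPLIES 0))) -> 0
  row 4 [0100]: (((0 IMPLIES 1) XOR (0 AND NOT 0)) AND ((0 IMPLIES 0) XOR (0 IMPLIES 1))) -> 0
  row 5 [0101]: (((0 IMPLIES 1) XOR (0 AND NOT 1)) AND ((1 IMPLIES 0) XOR (0 IMPLIES 1))) -> 1
  row 6 [0110]: (((0 IMPLIES 1) XOR (0 AND NOT 0)) AND ((0 IMPLIES 0) XOR (1 IMPLIES 1))) -> 0
  row 7 [0111]: (((0 IMPLIES 1) XOR (0 AND NOT 1)) AND ((1 IMPLIES 0) XOR (1 IMPLIES 1))) -> 1
  row 8 [1000]: (((1 IMPLIES 0) XOR (1 AND NOT 0)) AND ((0 IMPLIES 1) XOR (0 IMPLIES 0))) -> 0
  row 9 [1001]: (((1 IMPLIES 0) XOR (1 AND NOT 1)) AND ((1 IMPLIES 1) XOR (0 IMPLIES 0))) -> 0
  row 10 [1010]: (((1 IMPLIES 0) XOR (1 AND NOT 0)) AND ((0 IMPLIES 1) XOR (1 IMPLIES 0))) -> 1
  row 11 [1011]: (((1 IMPLIES 0) XOR (1 AND NOT 1)) AND ((1 IMPLIES 1) XOR (1 IMPLIES 0))) -> 0
  row 12 [1100]: (((1 IMPLIES 1) XOR (1 AND NOT 0)) AND ((0 IMPLIES 1) XOR (0 IMPLIES 1))) -> 0
  row 13 [1101]: (((1 IMPLIES 1) XOR (1 AND NOT 1)) AND ((1 IMPLIES 1) XOR (0 IMPLIES 1))) -> 0
  row 14 [1110]: (((1 IMPLIES 1) XOR (1 AND NOT 0)) AND ((0 IMPLIES 1) XOR (1 IMPLIES 1))) -> 0
  row 15 [1111]: (((1 IMPLIES 1) XOR (1 AND NOT 1)) AND ((1 IMPLIES 1) XOR (1 IMPLIES 1))) -> 0
Full result column, 4 rows per line (P1,P2 fixed per line; P3,P4 runs 00..11 left to right):
  rows 0-3 [P1,P2=00]: 0110  = hex 6
  rows 4-7 [P1,P2=01]: 0101  = hex 5
  rows 8-11 [P1,P2=10]: 0010  = hex 2
  rows 12-15 [P1,P2=11]: 0000  = hex 0
Output column (row 0 .. row 15) = 0110010100100000
Output column grouped in 4s = 0110 0101 0010 0000 = 0x6520
Convert to decimal digit by digit (value = value*16 + digit):
  6 -> 6
  6*16 + 5 = 101
  101*16 + 2 = 1618
  1618*16 + 0 = 25888
Decimal = 25888

25888


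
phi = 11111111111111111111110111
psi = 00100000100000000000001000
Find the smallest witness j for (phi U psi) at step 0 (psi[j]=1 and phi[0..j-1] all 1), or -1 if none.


(phi U psi) at 0: need smallest j with psi[j]=1 and phi[i]=1 for all i in [0,j).
Scan from step 0:
  step 0: phi=1, psi=0 -> continue
  step 1: phi=1, psi=0 -> continue
  step 2: psi=1 and phi held for [0,2) -> witness found
Witness step = 2

2


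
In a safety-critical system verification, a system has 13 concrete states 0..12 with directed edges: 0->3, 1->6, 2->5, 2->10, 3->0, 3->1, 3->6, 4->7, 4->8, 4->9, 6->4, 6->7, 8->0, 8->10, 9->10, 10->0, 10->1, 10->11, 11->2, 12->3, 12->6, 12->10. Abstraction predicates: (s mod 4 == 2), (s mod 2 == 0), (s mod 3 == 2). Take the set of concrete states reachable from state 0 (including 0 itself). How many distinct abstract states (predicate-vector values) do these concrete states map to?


BFS from 0:
Concrete reachable: {0, 1, 2, 3, 4, 5, 6, 7, 8, 9, 10, 11}
Abstract via predicates (s mod 4 == 2), (s mod 2 == 0), (s mod 3 == 2):
  (0,0,0) <- {1, 3, 7, 9}
  (0,0,1) <- {5, 11}
  (0,1,0) <- {0, 4}
  (0,1,1) <- {8}
  (1,1,0) <- {6, 10}
  (1,1,1) <- {2}
Distinct abstract states = 6

6


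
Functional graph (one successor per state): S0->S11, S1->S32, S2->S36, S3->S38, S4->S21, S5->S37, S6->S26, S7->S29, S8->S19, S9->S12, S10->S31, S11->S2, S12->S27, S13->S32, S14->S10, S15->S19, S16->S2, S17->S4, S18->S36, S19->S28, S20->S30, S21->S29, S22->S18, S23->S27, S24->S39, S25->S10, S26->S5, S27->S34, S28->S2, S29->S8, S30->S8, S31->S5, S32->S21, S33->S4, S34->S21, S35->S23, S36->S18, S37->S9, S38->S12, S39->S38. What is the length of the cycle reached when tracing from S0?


Trace from S0 until a state repeats:
  S0 -> S11 -> S2 -> S36 -> S18 -> S36
S36 first seen at step 3, revisited at step 5.
Cycle length = 5 - 3 = 2

2


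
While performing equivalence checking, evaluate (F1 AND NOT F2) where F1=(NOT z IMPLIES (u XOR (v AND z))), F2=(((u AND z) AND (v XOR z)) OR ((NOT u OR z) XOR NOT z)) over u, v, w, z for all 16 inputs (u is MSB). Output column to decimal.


F1 = (NOT z IMPLIES (u XOR (v AND z)))
F2 = (((u AND z) AND (v XOR z)) OR ((NOT u OR z) XOR NOT z))
Counterexample to F1=>F2 is where F1=1 and F2=0.
Evaluate each row (bits = u,v,w,z, MSB first):
  row 0 [0000]: F1=0 F2=0 -> F1&~F2 -> 0
  row 1 [0001]: F1=1 F2=1 -> F1&~F2 -> 0
  row 2 [0010]: F1=0 F2=0 -> F1&~F2 -> 0
  row 3 [0011]: F1=1 F2=1 -> F1&~F2 -> 0
  row 4 [0100]: F1=0 F2=0 -> F1&~F2 -> 0
  row 5 [0101]: F1=1 F2=1 -> F1&~F2 -> 0
  row 6 [0110]: F1=0 F2=0 -> F1&~F2 -> 0
  row 7 [0111]: F1=1 F2=1 -> F1&~F2 -> 0
  row 8 [1000]: F1=1 F2=1 -> F1&~F2 -> 0
  row 9 [1001]: F1=1 F2=1 -> F1&~F2 -> 0
  row 10 [1010]: F1=1 F2=1 -> F1&~F2 -> 0
  row 11 [1011]: F1=1 F2=1 -> F1&~F2 -> 0
  row 12 [1100]: F1=1 F2=1 -> F1&~F2 -> 0
  row 13 [1101]: F1=1 F2=1 -> F1&~F2 -> 0
  row 14 [1110]: F1=1 F2=1 -> F1&~F2 -> 0
  row 15 [1111]: F1=1 F2=1 -> F1&~F2 -> 0
Full result column, 4 rows per line (u,v fixed per line; w,z runs 00..11 left to right):
  rows 0-3 [u,v=00]: 0000  = hex 0
  rows 4-7 [u,v=01]: 0000  = hex 0
  rows 8-11 [u,v=10]: 0000  = hex 0
  rows 12-15 [u,v=11]: 0000  = hex 0
Counterexample vector (row 0 .. row 15) = 0000000000000000
Output column grouped in 4s = 0000 0000 0000 0000 = 0x0000
Convert to decimal digit by digit (value = value*16 + digit):
  0 -> 0
  0*16 + 0 = 0
  0*16 + 0 = 0
  0*16 + 0 = 0
Decimal = 0

0


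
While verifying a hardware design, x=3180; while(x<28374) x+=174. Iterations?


Step 1: x goes from 3180 toward 28374 by 174; the body runs while x<28374, so iterations = ceil((bound-start)/step)
Step 2: Distance=25194
Step 3: ceil(25194/174)=145

145


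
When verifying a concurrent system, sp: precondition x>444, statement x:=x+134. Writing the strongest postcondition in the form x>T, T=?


Formula: sp(P, x:=E) = exists old_x. (x = E[old_x/x]) AND P[old_x/x] (old_x is the value of x before the assignment; eliminate old_x by solving x = E[old_x/x] for old_x)
Step 1: Precondition P: x>444, i.e. old_x > 444
Step 2: Assignment gives x = old_x + 134, so old_x = x - 134
Step 3: Substitute into P: x - 134 > 444
Step 4: Simplify: x > 444+134 = 578

578


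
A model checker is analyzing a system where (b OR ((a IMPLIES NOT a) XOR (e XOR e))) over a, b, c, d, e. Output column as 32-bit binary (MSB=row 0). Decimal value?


Formula: (b OR ((a IMPLIES NOT a) XOR (e XOR e))) over a, b, c, d, e (32 rows)
Evaluate each row (bits = a,b,c,d,e, MSB first):
  row 0 [00000]: (0 OR ((0 IMPLIES NOT 0) XOR (0 XOR 0))) -> 1
  row 1 [00001]: (0 OR ((0 IMPLIES NOT 0) XOR (1 XOR 1))) -> 1
  row 2 [00010]: (0 OR ((0 IMPLIES NOT 0) XOR (0 XOR 0))) -> 1
  row 3 [00011]: (0 OR ((0 IMPLIES NOT 0) XOR (1 XOR 1))) -> 1
  row 4 [00100]: (0 OR ((0 IMPLIES NOT 0) XOR (0 XOR 0))) -> 1
  row 5 [00101]: (0 OR ((0 IMPLIES NOT 0) XOR (1 XOR 1))) -> 1
  row 6 [00110]: (0 OR ((0 IMPLIES NOT 0) XOR (0 XOR 0))) -> 1
  row 7 [00111]: (0 OR ((0 IMPLIES NOT 0) XOR (1 XOR 1))) -> 1
  row 8 [01000]: (1 OR ((0 IMPLIES NOT 0) XOR (0 XOR 0))) -> 1
  row 9 [01001]: (1 OR ((0 IMPLIES NOT 0) XOR (1 XOR 1))) -> 1
  row 10 [01010]: (1 OR ((0 IMPLIES NOT 0) XOR (0 XOR 0))) -> 1
  row 11 [01011]: (1 OR ((0 IMPLIES NOT 0) XOR (1 XOR 1))) -> 1
  row 12 [01100]: (1 OR ((0 IMPLIES NOT 0) XOR (0 XOR 0))) -> 1
  row 13 [01101]: (1 OR ((0 IMPLIES NOT 0) XOR (1 XOR 1))) -> 1
  row 14 [01110]: (1 OR ((0 IMPLIES NOT 0) XOR (0 XOR 0))) -> 1
  row 15 [01111]: (1 OR ((0 IMPLIES NOT 0) XOR (1 XOR 1))) -> 1
  row 16 [10000]: (0 OR ((1 IMPLIES NOT 1) XOR (0 XOR 0))) -> 0
  row 17 [10001]: (0 OR ((1 IMPLIES NOT 1) XOR (1 XOR 1))) -> 0
  row 18 [10010]: (0 OR ((1 IMPLIES NOT 1) XOR (0 XOR 0))) -> 0
  row 19 [10011]: (0 OR ((1 IMPLIES NOT 1) XOR (1 XOR 1))) -> 0
  row 20 [10100]: (0 OR ((1 IMPLIES NOT 1) XOR (0 XOR 0))) -> 0
  row 21 [10101]: (0 OR ((1 IMPLIES NOT 1) XOR (1 XOR 1))) -> 0
  row 22 [10110]: (0 OR ((1 IMPLIES NOT 1) XOR (0 XOR 0))) -> 0
  row 23 [10111]: (0 OR ((1 IMPLIES NOT 1) XOR (1 XOR 1))) -> 0
  row 24 [11000]: (1 OR ((1 IMPLIES NOT 1) XOR (0 XOR 0))) -> 1
  row 25 [11001]: (1 OR ((1 IMPLIES NOT 1) XOR (1 XOR 1))) -> 1
  row 26 [11010]: (1 OR ((1 IMPLIES NOT 1) XOR (0 XOR 0))) -> 1
  row 27 [11011]: (1 OR ((1 IMPLIES NOT 1) XOR (1 XOR 1))) -> 1
  row 28 [11100]: (1 OR ((1 IMPLIES NOT 1) XOR (0 XOR 0))) -> 1
  row 29 [11101]: (1 OR ((1 IMPLIES NOT 1) XOR (1 XOR 1))) -> 1
  row 30 [11110]: (1 OR ((1 IMPLIES NOT 1) XOR (0 XOR 0))) -> 1
  row 31 [11111]: (1 OR ((1 IMPLIES NOT 1) XOR (1 XOR 1))) -> 1
Full result column, 4 rows per line (a,b,c fixed per line; d,e runs 00..11 left to right):
  rows 0-3 [a,b,c=000]: 1111  = hex F
  rows 4-7 [a,b,c=001]: 1111  = hex F
  rows 8-11 [a,b,c=010]: 1111  = hex F
  rows 12-15 [a,b,c=011]: 1111  = hex F
  rows 16-19 [a,b,c=100]: 0000  = hex 0
  rows 20-23 [a,b,c=101]: 0000  = hex 0
  rows 24-27 [a,b,c=110]: 1111  = hex F
  rows 28-31 [a,b,c=111]: 1111  = hex F
Output column (row 0 .. row 31) = 11111111111111110000000011111111
Output column grouped in 4s = 1111 1111 1111 1111 0000 0000 1111 1111 = 0xFFFF00FF
Convert to decimal digit by digit (value = value*16 + digit):
  F -> 15
  15*16 + 15 (F) = 255
  255*16 + 15 (F) = 4095
  4095*16 + 15 (F) = 65535
  65535*16 + 0 = 1048560
  1048560*16 + 0 = 16776960
  16776960*16 + 15 (F) = 268431375
  268431375*16 + 15 (F) = 4294902015
Decimal = 4294902015

4294902015


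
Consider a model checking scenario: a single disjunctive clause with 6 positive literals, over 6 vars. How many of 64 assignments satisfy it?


Step 1: Total=2^6=64
Step 2: Unsat when all 6 false: 2^0=1
Step 3: Sat=64-1=63

63


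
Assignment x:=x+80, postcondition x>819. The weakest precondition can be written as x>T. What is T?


Formula: wp(x:=E, P) = P[E/x] (substitute E for x in postcondition)
Step 1: Postcondition: x>819
Step 2: Substitute x+80 for x: x+80>819
Step 3: Solve for x: x > 819-80 = 739

739


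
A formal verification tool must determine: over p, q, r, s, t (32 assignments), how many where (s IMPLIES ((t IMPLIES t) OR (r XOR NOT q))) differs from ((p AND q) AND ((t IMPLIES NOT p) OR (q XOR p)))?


F1 = (s IMPLIES ((t IMPLIES t) OR (r XOR NOT q)))
F2 = ((p AND q) AND ((t IMPLIES NOT p) OR (q XOR p)))
Evaluate both on each of 32 rows (bits = p,q,r,s,t):
  row 0 [00000]: F1=1 F2=0 (differ) -> 1
  row 1 [00001]: F1=1 F2=0 (differ) -> 1
  row 2 [00010]: F1=1 F2=0 (differ) -> 1
  row 3 [00011]: F1=1 F2=0 (differ) -> 1
  row 4 [00100]: F1=1 F2=0 (differ) -> 1
  row 5 [00101]: F1=1 F2=0 (differ) -> 1
  row 6 [00110]: F1=1 F2=0 (differ) -> 1
  row 7 [00111]: F1=1 F2=0 (differ) -> 1
  row 8 [01000]: F1=1 F2=0 (differ) -> 1
  row 9 [01001]: F1=1 F2=0 (differ) -> 1
  row 10 [01010]: F1=1 F2=0 (differ) -> 1
  row 11 [01011]: F1=1 F2=0 (differ) -> 1
  row 12 [01100]: F1=1 F2=0 (differ) -> 1
  row 13 [01101]: F1=1 F2=0 (differ) -> 1
  row 14 [01110]: F1=1 F2=0 (differ) -> 1
  row 15 [01111]: F1=1 F2=0 (differ) -> 1
  row 16 [10000]: F1=1 F2=0 (differ) -> 1
  row 17 [10001]: F1=1 F2=0 (differ) -> 1
  row 18 [10010]: F1=1 F2=0 (differ) -> 1
  row 19 [10011]: F1=1 F2=0 (differ) -> 1
  row 20 [10100]: F1=1 F2=0 (differ) -> 1
  row 21 [10101]: F1=1 F2=0 (differ) -> 1
  row 22 [10110]: F1=1 F2=0 (differ) -> 1
  row 23 [10111]: F1=1 F2=0 (differ) -> 1
  row 24 [11000]: F1=1 F2=1 -> 0
  row 25 [11001]: F1=1 F2=0 (differ) -> 1
  row 26 [11010]: F1=1 F2=1 -> 0
  row 27 [11011]: F1=1 F2=0 (differ) -> 1
  row 28 [11100]: F1=1 F2=1 -> 0
  row 29 [11101]: F1=1 F2=0 (differ) -> 1
  row 30 [11110]: F1=1 F2=1 -> 0
  row 31 [11111]: F1=1 F2=0 (differ) -> 1
Full result column, 8 rows per line (p,q fixed per line; r,s,t runs 000..111 left to right):
  rows 0-7 [p,q=00]: 11111111  (ones: 8)
  rows 8-15 [p,q=01]: 11111111  (ones: 8)
  rows 16-23 [p,q=10]: 11111111  (ones: 8)
  rows 24-31 [p,q=11]: 01010101  (ones: 4)
Disagreements = 8+8+8+4 = 28

28


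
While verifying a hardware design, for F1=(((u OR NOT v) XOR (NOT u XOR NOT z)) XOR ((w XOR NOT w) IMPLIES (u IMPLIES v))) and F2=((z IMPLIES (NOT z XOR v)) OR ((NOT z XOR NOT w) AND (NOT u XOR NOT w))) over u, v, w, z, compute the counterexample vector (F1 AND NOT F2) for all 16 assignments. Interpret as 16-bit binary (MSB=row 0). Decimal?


F1 = (((u OR NOT v) XOR (NOT u XOR NOT z)) XOR ((w XOR NOT w) IMPLIES (u IMPLIES v)))
F2 = ((z IMPLIES (NOT z XOR v)) OR ((NOT z XOR NOT w) AND (NOT u XOR NOT w)))
Counterexample to F1=>F2 is where F1=1 and F2=0.
Evaluate each row (bits = u,v,w,z, MSB first):
  row 0 [0000]: F1=0 F2=1 -> F1&~F2 -> 0
  row 1 [0001]: F1=1 F2=0 -> F1&~F2 -> 1
  row 2 [0010]: F1=0 F2=1 -> F1&~F2 -> 0
  row 3 [0011]: F1=1 F2=0 -> F1&~F2 -> 1
  row 4 [0100]: F1=1 F2=1 -> F1&~F2 -> 0
  row 5 [0101]: F1=0 F2=1 -> F1&~F2 -> 0
  row 6 [0110]: F1=1 F2=1 -> F1&~F2 -> 0
  row 7 [0111]: F1=0 F2=1 -> F1&~F2 -> 0
  row 8 [1000]: F1=0 F2=1 -> F1&~F2 -> 0
  row 9 [1001]: F1=1 F2=1 -> F1&~F2 -> 0
  row 10 [1010]: F1=0 F2=1 -> F1&~F2 -> 0
  row 11 [1011]: F1=1 F2=0 -> F1&~F2 -> 1
  row 12 [1100]: F1=1 F2=1 -> F1&~F2 -> 0
  row 13 [1101]: F1=0 F2=1 -> F1&~F2 -> 0
  row 14 [1110]: F1=1 F2=1 -> F1&~F2 -> 0
  row 15 [1111]: F1=0 F2=1 -> F1&~F2 -> 0
Full result column, 4 rows per line (u,v fixed per line; w,z runs 00..11 left to right):
  rows 0-3 [u,v=00]: 0101  = hex 5
  rows 4-7 [u,v=01]: 0000  = hex 0
  rows 8-11 [u,v=10]: 0001  = hex 1
  rows 12-15 [u,v=11]: 0000  = hex 0
Counterexample vector (row 0 .. row 15) = 0101000000010000
Output column grouped in 4s = 0101 0000 0001 0000 = 0x5010
Convert to decimal digit by digit (value = value*16 + digit):
  5 -> 5
  5*16 + 0 = 80
  80*16 + 1 = 1281
  1281*16 + 0 = 20496
Decimal = 20496

20496


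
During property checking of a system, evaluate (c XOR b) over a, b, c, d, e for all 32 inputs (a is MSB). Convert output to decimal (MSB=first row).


Formula: (c XOR b) over a, b, c, d, e (32 rows)
Evaluate each row (bits = a,b,c,d,e, MSB first):
  row 0 [00000]: (0 XOR 0) -> 0
  row 1 [00001]: (0 XOR 0) -> 0
  row 2 [00010]: (0 XOR 0) -> 0
  row 3 [00011]: (0 XOR 0) -> 0
  row 4 [00100]: (1 XOR 0) -> 1
  row 5 [00101]: (1 XOR 0) -> 1
  row 6 [00110]: (1 XOR 0) -> 1
  row 7 [00111]: (1 XOR 0) -> 1
  row 8 [01000]: (0 XOR 1) -> 1
  row 9 [01001]: (0 XOR 1) -> 1
  row 10 [01010]: (0 XOR 1) -> 1
  row 11 [01011]: (0 XOR 1) -> 1
  row 12 [01100]: (1 XOR 1) -> 0
  row 13 [01101]: (1 XOR 1) -> 0
  row 14 [01110]: (1 XOR 1) -> 0
  row 15 [01111]: (1 XOR 1) -> 0
  row 16 [10000]: (0 XOR 0) -> 0
  row 17 [10001]: (0 XOR 0) -> 0
  row 18 [10010]: (0 XOR 0) -> 0
  row 19 [10011]: (0 XOR 0) -> 0
  row 20 [10100]: (1 XOR 0) -> 1
  row 21 [10101]: (1 XOR 0) -> 1
  row 22 [10110]: (1 XOR 0) -> 1
  row 23 [10111]: (1 XOR 0) -> 1
  row 24 [11000]: (0 XOR 1) -> 1
  row 25 [11001]: (0 XOR 1) -> 1
  row 26 [11010]: (0 XOR 1) -> 1
  row 27 [11011]: (0 XOR 1) -> 1
  row 28 [11100]: (1 XOR 1) -> 0
  row 29 [11101]: (1 XOR 1) -> 0
  row 30 [11110]: (1 XOR 1) -> 0
  row 31 [11111]: (1 XOR 1) -> 0
Full result column, 4 rows per line (a,b,c fixed per line; d,e runs 00..11 left to right):
  rows 0-3 [a,b,c=000]: 0000  = hex 0
  rows 4-7 [a,b,c=001]: 1111  = hex F
  rows 8-11 [a,b,c=010]: 1111  = hex F
  rows 12-15 [a,b,c=011]: 0000  = hex 0
  rows 16-19 [a,b,c=100]: 0000  = hex 0
  rows 20-23 [a,b,c=101]: 1111  = hex F
  rows 24-27 [a,b,c=110]: 1111  = hex F
  rows 28-31 [a,b,c=111]: 0000  = hex 0
Output column (row 0 .. row 31) = 00001111111100000000111111110000
Output column grouped in 4s = 0000 1111 1111 0000 0000 1111 1111 0000 = 0x0FF00FF0
Convert to decimal digit by digit (value = value*16 + digit):
  0 -> 0
  0*16 + 15 (F) = 15
  15*16 + 15 (F) = 255
  255*16 + 0 = 4080
  4080*16 + 0 = 65280
  65280*16 + 15 (F) = 1044495
  1044495*16 + 15 (F) = 16711935
  16711935*16 + 0 = 267390960
Decimal = 267390960

267390960


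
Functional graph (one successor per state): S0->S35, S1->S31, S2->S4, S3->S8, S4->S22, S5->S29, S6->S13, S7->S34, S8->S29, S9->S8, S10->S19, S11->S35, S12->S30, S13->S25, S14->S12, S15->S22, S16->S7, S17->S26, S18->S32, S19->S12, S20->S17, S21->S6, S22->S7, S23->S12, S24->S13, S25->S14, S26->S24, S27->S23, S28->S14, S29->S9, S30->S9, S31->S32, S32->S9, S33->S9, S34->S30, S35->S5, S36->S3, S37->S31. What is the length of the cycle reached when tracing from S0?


Trace from S0 until a state repeats:
  S0 -> S35 -> S5 -> S29 -> S9 -> S8 -> S29
S29 first seen at step 3, revisited at step 6.
Cycle length = 6 - 3 = 3

3


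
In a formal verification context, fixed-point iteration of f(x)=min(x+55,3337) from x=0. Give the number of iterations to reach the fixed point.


Step 1: x=0, cap=3337, increment=55
Step 2: x grows by 55 each step until capped at 3337; fixed point is x=3337
Step 3: iterations = ceil(3337/55) = 61

61


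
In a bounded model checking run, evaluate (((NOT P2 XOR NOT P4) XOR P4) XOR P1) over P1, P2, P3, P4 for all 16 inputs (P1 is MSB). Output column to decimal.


Formula: (((NOT P2 XOR NOT P4) XOR P4) XOR P1) over P1, P2, P3, P4 (16 rows)
Evaluate each row (bits = P1,P2,P3,P4, MSB first):
  row 0 [0000]: (((NOT 0 XOR NOT 0) XOR 0) XOR 0) -> 0
  row 1 [0001]: (((NOT 0 XOR NOT 1) XOR 1) XOR 0) -> 0
  row 2 [0010]: (((NOT 0 XOR NOT 0) XOR 0) XOR 0) -> 0
  row 3 [0011]: (((NOT 0 XOR NOT 1) XOR 1) XOR 0) -> 0
  row 4 [0100]: (((NOT 1 XOR NOT 0) XOR 0) XOR 0) -> 1
  row 5 [0101]: (((NOT 1 XOR NOT 1) XOR 1) XOR 0) -> 1
  row 6 [0110]: (((NOT 1 XOR NOT 0) XOR 0) XOR 0) -> 1
  row 7 [0111]: (((NOT 1 XOR NOT 1) XOR 1) XOR 0) -> 1
  row 8 [1000]: (((NOT 0 XOR NOT 0) XOR 0) XOR 1) -> 1
  row 9 [1001]: (((NOT 0 XOR NOT 1) XOR 1) XOR 1) -> 1
  row 10 [1010]: (((NOT 0 XOR NOT 0) XOR 0) XOR 1) -> 1
  row 11 [1011]: (((NOT 0 XOR NOT 1) XOR 1) XOR 1) -> 1
  row 12 [1100]: (((NOT 1 XOR NOT 0) XOR 0) XOR 1) -> 0
  row 13 [1101]: (((NOT 1 XOR NOT 1) XOR 1) XOR 1) -> 0
  row 14 [1110]: (((NOT 1 XOR NOT 0) XOR 0) XOR 1) -> 0
  row 15 [1111]: (((NOT 1 XOR NOT 1) XOR 1) XOR 1) -> 0
Full result column, 4 rows per line (P1,P2 fixed per line; P3,P4 runs 00..11 left to right):
  rows 0-3 [P1,P2=00]: 0000  = hex 0
  rows 4-7 [P1,P2=01]: 1111  = hex F
  rows 8-11 [P1,P2=10]: 1111  = hex F
  rows 12-15 [P1,P2=11]: 0000  = hex 0
Output column (row 0 .. row 15) = 0000111111110000
Output column grouped in 4s = 0000 1111 1111 0000 = 0x0FF0
Convert to decimal digit by digit (value = value*16 + digit):
  0 -> 0
  0*16 + 15 (F) = 15
  15*16 + 15 (F) = 255
  255*16 + 0 = 4080
Decimal = 4080

4080
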